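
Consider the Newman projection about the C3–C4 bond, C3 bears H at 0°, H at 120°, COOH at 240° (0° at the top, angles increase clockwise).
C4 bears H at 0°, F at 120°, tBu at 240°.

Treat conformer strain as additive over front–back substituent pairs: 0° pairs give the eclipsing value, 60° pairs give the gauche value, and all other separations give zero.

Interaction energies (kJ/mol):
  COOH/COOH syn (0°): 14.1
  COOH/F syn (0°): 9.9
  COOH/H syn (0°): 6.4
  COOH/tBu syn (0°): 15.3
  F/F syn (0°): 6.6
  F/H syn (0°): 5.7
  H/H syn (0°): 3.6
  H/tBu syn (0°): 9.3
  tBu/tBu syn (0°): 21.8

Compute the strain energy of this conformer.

This conformer is eclipsed. H at 0° is eclipsed with H at 0° (3.6); H at 120° is eclipsed with F at 120° (5.7); COOH at 240° is eclipsed with tBu at 240° (15.3). Total 24.6 kJ/mol.

24.6 kJ/mol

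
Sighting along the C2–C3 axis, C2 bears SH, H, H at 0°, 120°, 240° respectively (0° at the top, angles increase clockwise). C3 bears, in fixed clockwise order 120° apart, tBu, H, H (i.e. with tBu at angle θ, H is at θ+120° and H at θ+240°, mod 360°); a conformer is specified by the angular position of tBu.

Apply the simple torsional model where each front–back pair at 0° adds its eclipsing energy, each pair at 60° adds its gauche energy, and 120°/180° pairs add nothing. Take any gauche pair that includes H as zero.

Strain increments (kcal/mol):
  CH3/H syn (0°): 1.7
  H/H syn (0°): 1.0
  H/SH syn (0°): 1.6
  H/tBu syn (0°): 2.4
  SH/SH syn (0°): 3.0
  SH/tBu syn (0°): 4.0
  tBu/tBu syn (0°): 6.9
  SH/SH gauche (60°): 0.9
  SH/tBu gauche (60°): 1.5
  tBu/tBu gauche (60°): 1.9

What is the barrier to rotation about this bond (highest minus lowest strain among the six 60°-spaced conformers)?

6.0 kcal/mol

tBu at 0° (eclipsed): SH–tBu eclipsed, H–H eclipsed, H–H eclipsed; 4.0 + 1.0 + 1.0 = 6.0 kcal/mol.
tBu at 60° (staggered): SH–tBu gauche; 1.5 = 1.5 kcal/mol.
tBu at 120° (eclipsed): SH–H eclipsed, H–tBu eclipsed, H–H eclipsed; 1.6 + 2.4 + 1.0 = 5.0 kcal/mol.
tBu at 180° (staggered): no non-H gauche contacts → 0.0 kcal/mol.
tBu at 240° (eclipsed): SH–H eclipsed, H–H eclipsed, H–tBu eclipsed; 1.6 + 1.0 + 2.4 = 5.0 kcal/mol.
tBu at 300° (staggered): SH–tBu gauche; 1.5 = 1.5 kcal/mol.
Max at 0° (6.0 kcal/mol), min at 180° (0.0 kcal/mol); barrier = 6.0 kcal/mol.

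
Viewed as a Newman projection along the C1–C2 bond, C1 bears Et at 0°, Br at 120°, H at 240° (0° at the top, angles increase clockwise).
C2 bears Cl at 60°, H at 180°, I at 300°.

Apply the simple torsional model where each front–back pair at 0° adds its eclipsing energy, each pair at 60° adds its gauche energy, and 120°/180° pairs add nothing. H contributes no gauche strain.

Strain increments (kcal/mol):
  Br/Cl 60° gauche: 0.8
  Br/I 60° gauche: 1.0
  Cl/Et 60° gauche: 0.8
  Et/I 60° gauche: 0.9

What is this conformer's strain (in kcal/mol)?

This conformer (staggered): Et–Cl gauche, Et–I gauche, Br–Cl gauche; 0.8 + 0.9 + 0.8 = 2.5 kcal/mol.

2.5 kcal/mol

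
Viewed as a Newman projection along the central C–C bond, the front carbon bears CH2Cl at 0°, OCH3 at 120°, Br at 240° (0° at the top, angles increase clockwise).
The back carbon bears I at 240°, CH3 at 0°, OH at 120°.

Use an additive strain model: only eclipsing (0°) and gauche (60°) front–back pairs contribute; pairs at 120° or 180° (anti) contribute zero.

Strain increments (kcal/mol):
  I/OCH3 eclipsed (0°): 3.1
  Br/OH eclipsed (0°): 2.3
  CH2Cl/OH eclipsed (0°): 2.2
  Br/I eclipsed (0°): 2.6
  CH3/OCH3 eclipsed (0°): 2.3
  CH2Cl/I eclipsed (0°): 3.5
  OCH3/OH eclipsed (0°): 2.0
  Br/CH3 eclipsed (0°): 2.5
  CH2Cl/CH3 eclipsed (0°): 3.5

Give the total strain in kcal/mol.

This conformer (eclipsed): CH2Cl–CH3 eclipsed, OCH3–OH eclipsed, Br–I eclipsed; 3.5 + 2.0 + 2.6 = 8.1 kcal/mol.

8.1 kcal/mol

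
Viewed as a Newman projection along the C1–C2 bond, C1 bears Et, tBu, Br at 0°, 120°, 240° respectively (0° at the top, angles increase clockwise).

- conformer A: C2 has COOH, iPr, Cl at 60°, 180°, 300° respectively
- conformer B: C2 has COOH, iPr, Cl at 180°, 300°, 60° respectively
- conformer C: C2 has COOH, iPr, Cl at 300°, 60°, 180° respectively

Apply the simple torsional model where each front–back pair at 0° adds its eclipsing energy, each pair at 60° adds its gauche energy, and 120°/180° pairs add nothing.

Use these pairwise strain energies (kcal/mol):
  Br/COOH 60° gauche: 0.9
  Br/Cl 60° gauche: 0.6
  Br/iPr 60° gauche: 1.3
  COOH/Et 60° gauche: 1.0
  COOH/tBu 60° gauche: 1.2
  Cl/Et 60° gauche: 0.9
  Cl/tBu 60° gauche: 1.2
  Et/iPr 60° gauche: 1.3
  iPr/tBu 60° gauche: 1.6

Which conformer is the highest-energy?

B

A (staggered): Et(0°)/COOH(60°) gauche 1.0; Et(0°)/Cl(300°) gauche 0.9; tBu(120°)/COOH(60°) gauche 1.2; tBu(120°)/iPr(180°) gauche 1.6; Br(240°)/iPr(180°) gauche 1.3; Br(240°)/Cl(300°) gauche 0.6 → 6.6 kcal/mol.
B (staggered): Et(0°)/iPr(300°) gauche 1.3; Et(0°)/Cl(60°) gauche 0.9; tBu(120°)/COOH(180°) gauche 1.2; tBu(120°)/Cl(60°) gauche 1.2; Br(240°)/COOH(180°) gauche 0.9; Br(240°)/iPr(300°) gauche 1.3 → 6.8 kcal/mol.
C (staggered): Et(0°)/COOH(300°) gauche 1.0; Et(0°)/iPr(60°) gauche 1.3; tBu(120°)/iPr(60°) gauche 1.6; tBu(120°)/Cl(180°) gauche 1.2; Br(240°)/COOH(300°) gauche 0.9; Br(240°)/Cl(180°) gauche 0.6 → 6.6 kcal/mol.
B has the highest total (6.8 kcal/mol).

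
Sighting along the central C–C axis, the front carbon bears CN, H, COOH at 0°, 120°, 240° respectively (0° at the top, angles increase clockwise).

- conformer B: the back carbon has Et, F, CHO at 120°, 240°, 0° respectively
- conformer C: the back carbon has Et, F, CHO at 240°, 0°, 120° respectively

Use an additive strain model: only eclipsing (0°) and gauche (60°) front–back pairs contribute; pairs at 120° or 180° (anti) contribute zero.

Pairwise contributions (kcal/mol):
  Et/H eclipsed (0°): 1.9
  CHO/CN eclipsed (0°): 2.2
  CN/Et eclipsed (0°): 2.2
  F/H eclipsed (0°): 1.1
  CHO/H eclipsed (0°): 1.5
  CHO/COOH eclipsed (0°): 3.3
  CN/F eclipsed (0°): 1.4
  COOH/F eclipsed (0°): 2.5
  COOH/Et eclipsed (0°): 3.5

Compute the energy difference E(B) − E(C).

B is eclipsed. CN at 0° is eclipsed with CHO at 0° (2.2); H at 120° is eclipsed with Et at 120° (1.9); COOH at 240° is eclipsed with F at 240° (2.5). Total 6.6 kcal/mol.
C is eclipsed. CN at 0° is eclipsed with F at 0° (1.4); H at 120° is eclipsed with CHO at 120° (1.5); COOH at 240° is eclipsed with Et at 240° (3.5). Total 6.4 kcal/mol.
E(B) − E(C) = 6.6 − 6.4 = +0.2 kcal/mol.

+0.2 kcal/mol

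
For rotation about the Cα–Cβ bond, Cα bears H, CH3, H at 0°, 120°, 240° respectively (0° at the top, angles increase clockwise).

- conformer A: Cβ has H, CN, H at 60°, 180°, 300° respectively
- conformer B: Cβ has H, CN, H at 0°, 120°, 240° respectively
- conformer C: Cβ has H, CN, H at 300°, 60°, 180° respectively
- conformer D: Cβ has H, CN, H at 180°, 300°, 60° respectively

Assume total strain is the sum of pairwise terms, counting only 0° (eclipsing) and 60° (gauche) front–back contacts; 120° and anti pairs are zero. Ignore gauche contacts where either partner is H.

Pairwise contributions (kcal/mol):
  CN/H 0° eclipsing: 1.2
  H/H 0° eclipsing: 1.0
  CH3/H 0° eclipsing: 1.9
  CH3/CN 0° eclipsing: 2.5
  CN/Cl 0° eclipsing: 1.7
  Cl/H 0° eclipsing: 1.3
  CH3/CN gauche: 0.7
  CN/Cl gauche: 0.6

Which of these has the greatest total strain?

A (staggered): CH3–CN gauche; 0.7 = 0.7 kcal/mol.
B (eclipsed): H–H eclipsed, CH3–CN eclipsed, H–H eclipsed; 1.0 + 2.5 + 1.0 = 4.5 kcal/mol.
C (staggered): CH3–CN gauche; 0.7 = 0.7 kcal/mol.
D (staggered): no non-H gauche contacts → 0.0 kcal/mol.
B has the highest total (4.5 kcal/mol).

B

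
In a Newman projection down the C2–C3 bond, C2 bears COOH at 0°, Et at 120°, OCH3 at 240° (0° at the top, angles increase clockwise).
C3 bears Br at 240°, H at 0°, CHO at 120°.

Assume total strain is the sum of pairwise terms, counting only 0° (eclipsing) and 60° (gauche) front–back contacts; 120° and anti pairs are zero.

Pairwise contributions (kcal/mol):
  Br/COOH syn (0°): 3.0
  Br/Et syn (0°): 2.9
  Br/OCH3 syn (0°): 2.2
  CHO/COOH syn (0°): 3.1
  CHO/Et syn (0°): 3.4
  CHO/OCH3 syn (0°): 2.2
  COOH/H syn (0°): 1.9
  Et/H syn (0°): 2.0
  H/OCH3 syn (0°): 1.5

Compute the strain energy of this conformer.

This conformer is eclipsed. COOH at 0° is eclipsed with H at 0° (1.9); Et at 120° is eclipsed with CHO at 120° (3.4); OCH3 at 240° is eclipsed with Br at 240° (2.2). Total 7.5 kcal/mol.

7.5 kcal/mol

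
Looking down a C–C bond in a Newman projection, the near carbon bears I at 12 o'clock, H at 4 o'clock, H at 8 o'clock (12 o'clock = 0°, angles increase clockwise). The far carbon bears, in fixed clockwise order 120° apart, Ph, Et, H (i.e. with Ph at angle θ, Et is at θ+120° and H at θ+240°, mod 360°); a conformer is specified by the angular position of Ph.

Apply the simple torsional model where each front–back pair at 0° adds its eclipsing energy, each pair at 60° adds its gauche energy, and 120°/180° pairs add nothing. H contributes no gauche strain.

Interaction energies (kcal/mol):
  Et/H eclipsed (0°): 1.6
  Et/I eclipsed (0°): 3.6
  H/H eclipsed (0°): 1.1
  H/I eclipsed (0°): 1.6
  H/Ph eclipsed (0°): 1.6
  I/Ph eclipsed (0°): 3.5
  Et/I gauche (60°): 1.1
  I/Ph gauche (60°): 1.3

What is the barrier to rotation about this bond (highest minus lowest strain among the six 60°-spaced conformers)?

Ph at 0° (eclipsed): I–Ph eclipsed, H–Et eclipsed, H–H eclipsed; 3.5 + 1.6 + 1.1 = 6.2 kcal/mol.
Ph at 60° (staggered): I–Ph gauche; 1.3 = 1.3 kcal/mol.
Ph at 120° (eclipsed): I–H eclipsed, H–Ph eclipsed, H–Et eclipsed; 1.6 + 1.6 + 1.6 = 4.8 kcal/mol.
Ph at 180° (staggered): I–Et gauche; 1.1 = 1.1 kcal/mol.
Ph at 240° (eclipsed): I–Et eclipsed, H–H eclipsed, H–Ph eclipsed; 3.6 + 1.1 + 1.6 = 6.3 kcal/mol.
Ph at 300° (staggered): I–Ph gauche, I–Et gauche; 1.3 + 1.1 = 2.4 kcal/mol.
Max at 240° (6.3 kcal/mol), min at 180° (1.1 kcal/mol); barrier = 5.2 kcal/mol.

5.2 kcal/mol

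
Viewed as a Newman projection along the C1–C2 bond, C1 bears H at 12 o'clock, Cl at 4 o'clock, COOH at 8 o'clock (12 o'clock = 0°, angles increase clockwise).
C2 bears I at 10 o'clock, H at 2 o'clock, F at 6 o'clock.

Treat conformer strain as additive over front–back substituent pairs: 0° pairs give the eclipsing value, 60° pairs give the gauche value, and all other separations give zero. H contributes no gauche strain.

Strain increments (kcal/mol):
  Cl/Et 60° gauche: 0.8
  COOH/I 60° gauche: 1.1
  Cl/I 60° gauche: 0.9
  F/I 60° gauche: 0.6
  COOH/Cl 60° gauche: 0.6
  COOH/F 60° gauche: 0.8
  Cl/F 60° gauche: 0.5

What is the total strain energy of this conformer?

2.4 kcal/mol

This conformer (staggered): Cl(120°)/F(180°) gauche 0.5; COOH(240°)/I(300°) gauche 1.1; COOH(240°)/F(180°) gauche 0.8 → 2.4 kcal/mol.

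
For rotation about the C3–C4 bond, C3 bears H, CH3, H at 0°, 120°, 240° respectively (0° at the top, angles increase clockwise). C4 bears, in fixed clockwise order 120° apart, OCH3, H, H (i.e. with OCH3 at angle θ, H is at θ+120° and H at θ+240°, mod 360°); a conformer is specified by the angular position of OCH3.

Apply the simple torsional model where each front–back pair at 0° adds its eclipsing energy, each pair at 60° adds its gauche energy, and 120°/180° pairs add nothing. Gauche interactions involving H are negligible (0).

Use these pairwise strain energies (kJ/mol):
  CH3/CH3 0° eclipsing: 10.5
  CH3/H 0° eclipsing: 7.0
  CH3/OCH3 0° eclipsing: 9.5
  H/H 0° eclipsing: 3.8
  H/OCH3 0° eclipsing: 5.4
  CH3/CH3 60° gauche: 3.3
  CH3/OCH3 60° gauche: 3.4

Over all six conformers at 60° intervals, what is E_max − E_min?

17.1 kJ/mol

OCH3 at 0° (eclipsed): H(0°)/OCH3(0°) eclipsed 5.4; CH3(120°)/H(120°) eclipsed 7.0; H(240°)/H(240°) eclipsed 3.8 → 16.2 kJ/mol.
OCH3 at 60° (staggered): CH3(120°)/OCH3(60°) gauche 3.4 → 3.4 kJ/mol.
OCH3 at 120° (eclipsed): H(0°)/H(0°) eclipsed 3.8; CH3(120°)/OCH3(120°) eclipsed 9.5; H(240°)/H(240°) eclipsed 3.8 → 17.1 kJ/mol.
OCH3 at 180° (staggered): CH3(120°)/OCH3(180°) gauche 3.4 → 3.4 kJ/mol.
OCH3 at 240° (eclipsed): H(0°)/H(0°) eclipsed 3.8; CH3(120°)/H(120°) eclipsed 7.0; H(240°)/OCH3(240°) eclipsed 5.4 → 16.2 kJ/mol.
OCH3 at 300° (staggered): no non-H gauche contacts → 0.0 kJ/mol.
Max at 120° (17.1 kJ/mol), min at 300° (0.0 kJ/mol); barrier = 17.1 kJ/mol.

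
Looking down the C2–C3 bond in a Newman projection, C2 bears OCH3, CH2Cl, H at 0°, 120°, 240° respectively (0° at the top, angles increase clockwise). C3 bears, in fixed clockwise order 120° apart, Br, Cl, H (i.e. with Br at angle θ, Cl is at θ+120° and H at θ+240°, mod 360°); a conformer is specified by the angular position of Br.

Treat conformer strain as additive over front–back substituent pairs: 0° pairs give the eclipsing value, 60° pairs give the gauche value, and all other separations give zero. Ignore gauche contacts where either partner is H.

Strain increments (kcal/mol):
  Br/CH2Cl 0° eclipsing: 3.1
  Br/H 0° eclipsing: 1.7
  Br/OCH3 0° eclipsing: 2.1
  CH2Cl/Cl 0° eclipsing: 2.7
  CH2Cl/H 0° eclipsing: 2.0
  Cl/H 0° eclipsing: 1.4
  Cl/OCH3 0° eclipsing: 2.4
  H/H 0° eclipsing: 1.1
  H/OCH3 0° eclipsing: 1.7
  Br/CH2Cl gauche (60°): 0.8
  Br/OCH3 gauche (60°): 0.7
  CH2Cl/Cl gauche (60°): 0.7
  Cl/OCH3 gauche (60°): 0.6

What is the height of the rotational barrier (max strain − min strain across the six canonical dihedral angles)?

4.8 kcal/mol

Br at 0° (eclipsed): OCH3–Br eclipsed, CH2Cl–Cl eclipsed, H–H eclipsed; 2.1 + 2.7 + 1.1 = 5.9 kcal/mol.
Br at 60° (staggered): OCH3–Br gauche, CH2Cl–Br gauche, CH2Cl–Cl gauche; 0.7 + 0.8 + 0.7 = 2.2 kcal/mol.
Br at 120° (eclipsed): OCH3–H eclipsed, CH2Cl–Br eclipsed, H–Cl eclipsed; 1.7 + 3.1 + 1.4 = 6.2 kcal/mol.
Br at 180° (staggered): OCH3–Cl gauche, CH2Cl–Br gauche; 0.6 + 0.8 = 1.4 kcal/mol.
Br at 240° (eclipsed): OCH3–Cl eclipsed, CH2Cl–H eclipsed, H–Br eclipsed; 2.4 + 2.0 + 1.7 = 6.1 kcal/mol.
Br at 300° (staggered): OCH3–Br gauche, OCH3–Cl gauche, CH2Cl–Cl gauche; 0.7 + 0.6 + 0.7 = 2.0 kcal/mol.
Max at 120° (6.2 kcal/mol), min at 180° (1.4 kcal/mol); barrier = 4.8 kcal/mol.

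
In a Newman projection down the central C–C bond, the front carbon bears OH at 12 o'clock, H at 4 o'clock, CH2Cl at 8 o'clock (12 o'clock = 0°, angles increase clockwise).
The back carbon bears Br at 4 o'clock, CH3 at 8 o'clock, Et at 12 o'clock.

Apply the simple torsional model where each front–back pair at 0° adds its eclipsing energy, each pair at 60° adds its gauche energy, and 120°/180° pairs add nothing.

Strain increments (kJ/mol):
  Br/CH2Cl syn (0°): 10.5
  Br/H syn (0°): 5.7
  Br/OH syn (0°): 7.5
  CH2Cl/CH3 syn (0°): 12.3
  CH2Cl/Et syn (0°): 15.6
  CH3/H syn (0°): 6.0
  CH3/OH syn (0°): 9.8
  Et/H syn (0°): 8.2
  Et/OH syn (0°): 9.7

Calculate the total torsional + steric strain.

This conformer (eclipsed): OH(0°)/Et(0°) eclipsed 9.7; H(120°)/Br(120°) eclipsed 5.7; CH2Cl(240°)/CH3(240°) eclipsed 12.3 → 27.7 kJ/mol.

27.7 kJ/mol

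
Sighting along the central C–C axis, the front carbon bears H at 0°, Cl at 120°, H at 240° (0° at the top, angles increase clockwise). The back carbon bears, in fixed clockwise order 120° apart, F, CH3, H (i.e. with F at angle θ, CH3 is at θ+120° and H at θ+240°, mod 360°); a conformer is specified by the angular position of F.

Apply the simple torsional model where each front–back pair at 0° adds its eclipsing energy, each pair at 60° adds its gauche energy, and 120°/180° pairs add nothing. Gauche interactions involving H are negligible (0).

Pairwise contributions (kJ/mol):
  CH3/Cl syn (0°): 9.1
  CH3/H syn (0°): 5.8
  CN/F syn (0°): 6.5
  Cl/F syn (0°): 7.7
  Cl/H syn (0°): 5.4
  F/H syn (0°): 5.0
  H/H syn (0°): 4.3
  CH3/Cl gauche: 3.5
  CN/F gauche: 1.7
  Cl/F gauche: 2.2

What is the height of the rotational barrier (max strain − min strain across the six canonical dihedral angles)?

F at 0° is eclipsed. H at 0° is eclipsed with F at 0° (5.0); Cl at 120° is eclipsed with CH3 at 120° (9.1); H at 240° is eclipsed with H at 240° (4.3). Total 18.4 kJ/mol.
F at 60° is staggered. Cl at 120° is gauche with F at 60° (2.2); Cl at 120° is gauche with CH3 at 180° (3.5). Total 5.7 kJ/mol.
F at 120° is eclipsed. H at 0° is eclipsed with H at 0° (4.3); Cl at 120° is eclipsed with F at 120° (7.7); H at 240° is eclipsed with CH3 at 240° (5.8). Total 17.8 kJ/mol.
F at 180° is staggered. Cl at 120° is gauche with F at 180° (2.2). Total 2.2 kJ/mol.
F at 240° is eclipsed. H at 0° is eclipsed with CH3 at 0° (5.8); Cl at 120° is eclipsed with H at 120° (5.4); H at 240° is eclipsed with F at 240° (5.0). Total 16.2 kJ/mol.
F at 300° is staggered. Cl at 120° is gauche with CH3 at 60° (3.5). Total 3.5 kJ/mol.
Max at 0° (18.4 kJ/mol), min at 180° (2.2 kJ/mol); barrier = 16.2 kJ/mol.

16.2 kJ/mol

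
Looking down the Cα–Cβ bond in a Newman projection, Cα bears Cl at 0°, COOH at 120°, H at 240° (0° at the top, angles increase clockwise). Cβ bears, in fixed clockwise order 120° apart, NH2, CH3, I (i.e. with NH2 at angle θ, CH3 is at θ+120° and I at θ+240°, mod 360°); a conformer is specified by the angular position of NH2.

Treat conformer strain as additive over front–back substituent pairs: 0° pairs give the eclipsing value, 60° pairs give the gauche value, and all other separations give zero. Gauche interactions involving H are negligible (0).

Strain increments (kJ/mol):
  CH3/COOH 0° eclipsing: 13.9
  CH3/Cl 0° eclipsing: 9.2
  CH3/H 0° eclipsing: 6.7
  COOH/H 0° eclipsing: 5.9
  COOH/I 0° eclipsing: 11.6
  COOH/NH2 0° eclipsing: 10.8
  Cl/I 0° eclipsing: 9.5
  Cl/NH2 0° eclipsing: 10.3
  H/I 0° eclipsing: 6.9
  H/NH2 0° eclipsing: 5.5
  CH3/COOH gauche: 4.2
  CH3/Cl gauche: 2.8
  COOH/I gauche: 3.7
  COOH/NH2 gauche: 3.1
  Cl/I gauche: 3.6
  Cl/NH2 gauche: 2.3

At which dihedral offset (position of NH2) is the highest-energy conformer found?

NH2 at 0° (eclipsed): Cl–NH2 eclipsed, COOH–CH3 eclipsed, H–I eclipsed; 10.3 + 13.9 + 6.9 = 31.1 kJ/mol.
NH2 at 60° (staggered): Cl–NH2 gauche, Cl–I gauche, COOH–NH2 gauche, COOH–CH3 gauche; 2.3 + 3.6 + 3.1 + 4.2 = 13.2 kJ/mol.
NH2 at 120° (eclipsed): Cl–I eclipsed, COOH–NH2 eclipsed, H–CH3 eclipsed; 9.5 + 10.8 + 6.7 = 27.0 kJ/mol.
NH2 at 180° (staggered): Cl–CH3 gauche, Cl–I gauche, COOH–NH2 gauche, COOH–I gauche; 2.8 + 3.6 + 3.1 + 3.7 = 13.2 kJ/mol.
NH2 at 240° (eclipsed): Cl–CH3 eclipsed, COOH–I eclipsed, H–NH2 eclipsed; 9.2 + 11.6 + 5.5 = 26.3 kJ/mol.
NH2 at 300° (staggered): Cl–NH2 gauche, Cl–CH3 gauche, COOH–CH3 gauche, COOH–I gauche; 2.3 + 2.8 + 4.2 + 3.7 = 13.0 kJ/mol.
The maximum (31.1 kJ/mol) occurs with NH2 at 0°.

0°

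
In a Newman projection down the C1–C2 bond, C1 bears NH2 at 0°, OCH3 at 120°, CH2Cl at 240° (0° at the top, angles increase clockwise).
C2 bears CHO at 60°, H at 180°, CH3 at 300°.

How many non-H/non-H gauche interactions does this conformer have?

Non-H gauche pairs: NH2(0°)/CHO(60°); NH2(0°)/CH3(300°); OCH3(120°)/CHO(60°); CH2Cl(240°)/CH3(300°) — 4 interactions.

4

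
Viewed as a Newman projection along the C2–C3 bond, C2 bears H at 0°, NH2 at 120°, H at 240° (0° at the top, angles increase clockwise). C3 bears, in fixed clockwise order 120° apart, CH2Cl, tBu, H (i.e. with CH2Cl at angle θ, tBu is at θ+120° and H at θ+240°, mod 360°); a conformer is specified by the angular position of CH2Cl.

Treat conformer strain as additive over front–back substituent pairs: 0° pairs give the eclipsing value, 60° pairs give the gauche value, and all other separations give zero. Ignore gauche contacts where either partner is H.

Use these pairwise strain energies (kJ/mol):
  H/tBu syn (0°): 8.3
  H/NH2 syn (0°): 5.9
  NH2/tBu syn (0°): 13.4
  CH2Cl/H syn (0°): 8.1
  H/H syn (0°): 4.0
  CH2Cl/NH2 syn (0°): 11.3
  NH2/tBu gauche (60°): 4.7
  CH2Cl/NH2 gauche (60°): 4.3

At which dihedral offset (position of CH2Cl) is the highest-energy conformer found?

CH2Cl at 0° is eclipsed. H at 0° is eclipsed with CH2Cl at 0° (8.1); NH2 at 120° is eclipsed with tBu at 120° (13.4); H at 240° is eclipsed with H at 240° (4.0). Total 25.5 kJ/mol.
CH2Cl at 60° is staggered. NH2 at 120° is gauche with CH2Cl at 60° (4.3); NH2 at 120° is gauche with tBu at 180° (4.7). Total 9.0 kJ/mol.
CH2Cl at 120° is eclipsed. H at 0° is eclipsed with H at 0° (4.0); NH2 at 120° is eclipsed with CH2Cl at 120° (11.3); H at 240° is eclipsed with tBu at 240° (8.3). Total 23.6 kJ/mol.
CH2Cl at 180° is staggered. NH2 at 120° is gauche with CH2Cl at 180° (4.3). Total 4.3 kJ/mol.
CH2Cl at 240° is eclipsed. H at 0° is eclipsed with tBu at 0° (8.3); NH2 at 120° is eclipsed with H at 120° (5.9); H at 240° is eclipsed with CH2Cl at 240° (8.1). Total 22.3 kJ/mol.
CH2Cl at 300° is staggered. NH2 at 120° is gauche with tBu at 60° (4.7). Total 4.7 kJ/mol.
The maximum (25.5 kJ/mol) occurs with CH2Cl at 0°.

0°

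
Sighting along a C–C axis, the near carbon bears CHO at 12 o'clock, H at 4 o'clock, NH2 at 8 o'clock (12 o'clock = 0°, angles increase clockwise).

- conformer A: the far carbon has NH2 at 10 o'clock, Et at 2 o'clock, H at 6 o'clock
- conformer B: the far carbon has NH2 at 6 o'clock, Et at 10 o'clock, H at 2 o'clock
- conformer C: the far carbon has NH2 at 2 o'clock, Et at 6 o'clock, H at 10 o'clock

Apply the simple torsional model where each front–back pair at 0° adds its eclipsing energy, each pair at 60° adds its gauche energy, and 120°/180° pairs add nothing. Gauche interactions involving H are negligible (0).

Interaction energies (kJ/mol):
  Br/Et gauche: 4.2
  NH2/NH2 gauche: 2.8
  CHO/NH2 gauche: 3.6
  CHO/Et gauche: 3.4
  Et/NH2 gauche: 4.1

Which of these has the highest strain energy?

B

A is staggered. CHO at 0° is gauche with NH2 at 300° (3.6); CHO at 0° is gauche with Et at 60° (3.4); NH2 at 240° is gauche with NH2 at 300° (2.8). Total 9.8 kJ/mol.
B is staggered. CHO at 0° is gauche with Et at 300° (3.4); NH2 at 240° is gauche with NH2 at 180° (2.8); NH2 at 240° is gauche with Et at 300° (4.1). Total 10.3 kJ/mol.
C is staggered. CHO at 0° is gauche with NH2 at 60° (3.6); NH2 at 240° is gauche with Et at 180° (4.1). Total 7.7 kJ/mol.
B has the highest total (10.3 kJ/mol).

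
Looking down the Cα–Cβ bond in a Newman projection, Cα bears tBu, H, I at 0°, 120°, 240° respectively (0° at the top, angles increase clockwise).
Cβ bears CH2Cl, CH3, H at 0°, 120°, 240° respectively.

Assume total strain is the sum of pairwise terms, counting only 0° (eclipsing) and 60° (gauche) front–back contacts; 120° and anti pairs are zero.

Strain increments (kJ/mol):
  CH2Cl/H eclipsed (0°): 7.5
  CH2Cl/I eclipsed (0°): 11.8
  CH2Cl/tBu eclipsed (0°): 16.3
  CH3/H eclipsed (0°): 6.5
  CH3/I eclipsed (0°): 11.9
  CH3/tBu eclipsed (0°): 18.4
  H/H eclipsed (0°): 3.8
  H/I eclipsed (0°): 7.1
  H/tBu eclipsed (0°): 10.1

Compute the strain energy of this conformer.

This conformer (eclipsed): tBu(0°)/CH2Cl(0°) eclipsed 16.3; H(120°)/CH3(120°) eclipsed 6.5; I(240°)/H(240°) eclipsed 7.1 → 29.9 kJ/mol.

29.9 kJ/mol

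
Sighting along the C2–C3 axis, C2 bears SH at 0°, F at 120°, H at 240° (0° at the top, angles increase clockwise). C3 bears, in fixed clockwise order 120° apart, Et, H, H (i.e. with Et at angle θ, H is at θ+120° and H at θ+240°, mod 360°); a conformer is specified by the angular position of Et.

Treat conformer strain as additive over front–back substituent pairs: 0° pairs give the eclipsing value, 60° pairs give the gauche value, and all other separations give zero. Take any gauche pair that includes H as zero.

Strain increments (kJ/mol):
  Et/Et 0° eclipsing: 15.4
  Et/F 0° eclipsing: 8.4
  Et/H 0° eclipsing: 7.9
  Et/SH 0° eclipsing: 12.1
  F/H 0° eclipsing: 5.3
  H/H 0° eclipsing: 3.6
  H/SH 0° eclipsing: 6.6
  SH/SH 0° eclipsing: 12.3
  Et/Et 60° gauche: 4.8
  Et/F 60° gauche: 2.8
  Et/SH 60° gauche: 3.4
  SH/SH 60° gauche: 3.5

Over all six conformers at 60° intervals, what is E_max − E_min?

18.2 kJ/mol

Et at 0° (eclipsed): SH–Et eclipsed, F–H eclipsed, H–H eclipsed; 12.1 + 5.3 + 3.6 = 21.0 kJ/mol.
Et at 60° (staggered): SH–Et gauche, F–Et gauche; 3.4 + 2.8 = 6.2 kJ/mol.
Et at 120° (eclipsed): SH–H eclipsed, F–Et eclipsed, H–H eclipsed; 6.6 + 8.4 + 3.6 = 18.6 kJ/mol.
Et at 180° (staggered): F–Et gauche; 2.8 = 2.8 kJ/mol.
Et at 240° (eclipsed): SH–H eclipsed, F–H eclipsed, H–Et eclipsed; 6.6 + 5.3 + 7.9 = 19.8 kJ/mol.
Et at 300° (staggered): SH–Et gauche; 3.4 = 3.4 kJ/mol.
Max at 0° (21.0 kJ/mol), min at 180° (2.8 kJ/mol); barrier = 18.2 kJ/mol.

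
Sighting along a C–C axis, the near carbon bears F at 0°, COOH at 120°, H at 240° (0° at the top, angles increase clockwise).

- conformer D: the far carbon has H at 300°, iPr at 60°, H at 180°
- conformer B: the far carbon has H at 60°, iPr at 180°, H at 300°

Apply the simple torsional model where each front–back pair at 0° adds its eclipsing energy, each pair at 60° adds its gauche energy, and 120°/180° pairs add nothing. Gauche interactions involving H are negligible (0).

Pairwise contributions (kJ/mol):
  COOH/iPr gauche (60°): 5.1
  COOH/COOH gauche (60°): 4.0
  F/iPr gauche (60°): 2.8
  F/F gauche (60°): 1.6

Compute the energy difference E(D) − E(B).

+2.8 kJ/mol

D (staggered): F(0°)/iPr(60°) gauche 2.8; COOH(120°)/iPr(60°) gauche 5.1 → 7.9 kJ/mol.
B (staggered): COOH(120°)/iPr(180°) gauche 5.1 → 5.1 kJ/mol.
E(D) − E(B) = 7.9 − 5.1 = +2.8 kJ/mol.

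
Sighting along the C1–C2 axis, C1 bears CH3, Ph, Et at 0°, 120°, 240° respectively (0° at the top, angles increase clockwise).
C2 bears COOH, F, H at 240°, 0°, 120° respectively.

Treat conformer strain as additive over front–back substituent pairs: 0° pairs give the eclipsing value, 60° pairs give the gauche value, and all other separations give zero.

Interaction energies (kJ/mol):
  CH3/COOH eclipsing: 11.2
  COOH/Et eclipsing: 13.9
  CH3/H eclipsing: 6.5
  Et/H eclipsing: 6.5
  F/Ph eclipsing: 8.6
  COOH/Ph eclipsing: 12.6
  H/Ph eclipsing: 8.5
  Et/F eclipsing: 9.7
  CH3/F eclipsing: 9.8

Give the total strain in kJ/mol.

This conformer (eclipsed): CH3–F eclipsed, Ph–H eclipsed, Et–COOH eclipsed; 9.8 + 8.5 + 13.9 = 32.2 kJ/mol.

32.2 kJ/mol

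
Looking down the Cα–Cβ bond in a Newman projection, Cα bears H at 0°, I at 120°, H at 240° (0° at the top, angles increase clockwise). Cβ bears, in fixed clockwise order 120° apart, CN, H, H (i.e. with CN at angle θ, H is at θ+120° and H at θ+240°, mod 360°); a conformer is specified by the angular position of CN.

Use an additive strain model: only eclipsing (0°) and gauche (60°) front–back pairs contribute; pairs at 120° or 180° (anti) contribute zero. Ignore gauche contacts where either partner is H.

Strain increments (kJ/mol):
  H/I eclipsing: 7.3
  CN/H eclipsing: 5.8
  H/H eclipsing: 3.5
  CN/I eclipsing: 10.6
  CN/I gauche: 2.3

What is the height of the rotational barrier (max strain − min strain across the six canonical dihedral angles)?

17.6 kJ/mol

CN at 0° is eclipsed. H at 0° is eclipsed with CN at 0° (5.8); I at 120° is eclipsed with H at 120° (7.3); H at 240° is eclipsed with H at 240° (3.5). Total 16.6 kJ/mol.
CN at 60° is staggered. I at 120° is gauche with CN at 60° (2.3). Total 2.3 kJ/mol.
CN at 120° is eclipsed. H at 0° is eclipsed with H at 0° (3.5); I at 120° is eclipsed with CN at 120° (10.6); H at 240° is eclipsed with H at 240° (3.5). Total 17.6 kJ/mol.
CN at 180° is staggered. I at 120° is gauche with CN at 180° (2.3). Total 2.3 kJ/mol.
CN at 240° is eclipsed. H at 0° is eclipsed with H at 0° (3.5); I at 120° is eclipsed with H at 120° (7.3); H at 240° is eclipsed with CN at 240° (5.8). Total 16.6 kJ/mol.
CN at 300° (staggered): no non-H gauche contacts → 0.0 kJ/mol.
Max at 120° (17.6 kJ/mol), min at 300° (0.0 kJ/mol); barrier = 17.6 kJ/mol.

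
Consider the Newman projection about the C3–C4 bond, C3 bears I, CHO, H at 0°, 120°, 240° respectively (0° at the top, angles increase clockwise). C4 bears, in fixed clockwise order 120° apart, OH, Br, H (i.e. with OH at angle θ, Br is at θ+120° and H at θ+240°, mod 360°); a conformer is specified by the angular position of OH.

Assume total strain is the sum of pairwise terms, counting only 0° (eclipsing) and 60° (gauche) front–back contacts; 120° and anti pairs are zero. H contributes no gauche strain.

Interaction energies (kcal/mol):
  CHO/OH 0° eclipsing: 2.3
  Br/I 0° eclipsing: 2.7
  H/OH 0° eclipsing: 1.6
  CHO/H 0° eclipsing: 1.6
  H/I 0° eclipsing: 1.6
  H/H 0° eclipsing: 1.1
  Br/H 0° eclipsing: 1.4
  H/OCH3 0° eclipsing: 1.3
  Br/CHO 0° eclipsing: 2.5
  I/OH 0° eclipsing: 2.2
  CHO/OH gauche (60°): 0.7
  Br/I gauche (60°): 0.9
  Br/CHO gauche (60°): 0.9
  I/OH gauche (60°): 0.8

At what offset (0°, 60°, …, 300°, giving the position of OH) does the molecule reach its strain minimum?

180°

OH at 0° is eclipsed. I at 0° is eclipsed with OH at 0° (2.2); CHO at 120° is eclipsed with Br at 120° (2.5); H at 240° is eclipsed with H at 240° (1.1). Total 5.8 kcal/mol.
OH at 60° is staggered. I at 0° is gauche with OH at 60° (0.8); CHO at 120° is gauche with OH at 60° (0.7); CHO at 120° is gauche with Br at 180° (0.9). Total 2.4 kcal/mol.
OH at 120° is eclipsed. I at 0° is eclipsed with H at 0° (1.6); CHO at 120° is eclipsed with OH at 120° (2.3); H at 240° is eclipsed with Br at 240° (1.4). Total 5.3 kcal/mol.
OH at 180° is staggered. I at 0° is gauche with Br at 300° (0.9); CHO at 120° is gauche with OH at 180° (0.7). Total 1.6 kcal/mol.
OH at 240° is eclipsed. I at 0° is eclipsed with Br at 0° (2.7); CHO at 120° is eclipsed with H at 120° (1.6); H at 240° is eclipsed with OH at 240° (1.6). Total 5.9 kcal/mol.
OH at 300° is staggered. I at 0° is gauche with OH at 300° (0.8); I at 0° is gauche with Br at 60° (0.9); CHO at 120° is gauche with Br at 60° (0.9). Total 2.6 kcal/mol.
The minimum (1.6 kcal/mol) occurs with OH at 180°.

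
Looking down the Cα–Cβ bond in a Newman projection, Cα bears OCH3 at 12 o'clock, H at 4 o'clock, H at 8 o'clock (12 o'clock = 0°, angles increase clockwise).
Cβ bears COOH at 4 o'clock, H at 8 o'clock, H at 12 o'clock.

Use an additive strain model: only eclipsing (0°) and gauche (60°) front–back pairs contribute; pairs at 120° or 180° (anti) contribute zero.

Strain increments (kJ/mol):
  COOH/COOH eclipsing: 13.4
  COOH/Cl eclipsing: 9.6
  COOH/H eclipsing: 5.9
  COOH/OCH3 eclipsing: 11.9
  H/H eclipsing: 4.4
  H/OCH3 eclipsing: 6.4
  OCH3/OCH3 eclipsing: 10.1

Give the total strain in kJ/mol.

16.7 kJ/mol

This conformer (eclipsed): OCH3–H eclipsed, H–COOH eclipsed, H–H eclipsed; 6.4 + 5.9 + 4.4 = 16.7 kJ/mol.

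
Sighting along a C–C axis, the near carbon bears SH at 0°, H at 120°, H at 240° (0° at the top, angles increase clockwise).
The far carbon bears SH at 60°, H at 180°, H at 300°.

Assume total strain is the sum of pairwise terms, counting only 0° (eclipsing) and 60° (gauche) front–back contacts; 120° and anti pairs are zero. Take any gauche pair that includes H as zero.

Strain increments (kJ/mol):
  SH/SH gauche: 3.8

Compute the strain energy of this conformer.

3.8 kJ/mol

This conformer (staggered): SH–SH gauche; 3.8 = 3.8 kJ/mol.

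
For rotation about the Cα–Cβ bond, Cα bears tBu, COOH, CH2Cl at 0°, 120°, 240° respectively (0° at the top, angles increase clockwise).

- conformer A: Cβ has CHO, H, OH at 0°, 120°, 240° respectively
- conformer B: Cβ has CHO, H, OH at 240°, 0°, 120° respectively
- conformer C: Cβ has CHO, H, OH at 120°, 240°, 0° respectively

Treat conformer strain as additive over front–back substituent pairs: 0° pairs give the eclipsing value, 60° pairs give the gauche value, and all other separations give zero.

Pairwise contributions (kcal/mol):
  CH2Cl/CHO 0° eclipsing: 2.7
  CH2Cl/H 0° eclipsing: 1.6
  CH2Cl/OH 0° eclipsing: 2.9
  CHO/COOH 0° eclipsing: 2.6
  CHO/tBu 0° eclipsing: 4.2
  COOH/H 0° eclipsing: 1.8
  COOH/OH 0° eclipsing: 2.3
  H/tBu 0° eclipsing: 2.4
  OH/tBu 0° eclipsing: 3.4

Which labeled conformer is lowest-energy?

A (eclipsed): tBu(0°)/CHO(0°) eclipsed 4.2; COOH(120°)/H(120°) eclipsed 1.8; CH2Cl(240°)/OH(240°) eclipsed 2.9 → 8.9 kcal/mol.
B (eclipsed): tBu(0°)/H(0°) eclipsed 2.4; COOH(120°)/OH(120°) eclipsed 2.3; CH2Cl(240°)/CHO(240°) eclipsed 2.7 → 7.4 kcal/mol.
C (eclipsed): tBu(0°)/OH(0°) eclipsed 3.4; COOH(120°)/CHO(120°) eclipsed 2.6; CH2Cl(240°)/H(240°) eclipsed 1.6 → 7.6 kcal/mol.
B has the lowest total (7.4 kcal/mol).

B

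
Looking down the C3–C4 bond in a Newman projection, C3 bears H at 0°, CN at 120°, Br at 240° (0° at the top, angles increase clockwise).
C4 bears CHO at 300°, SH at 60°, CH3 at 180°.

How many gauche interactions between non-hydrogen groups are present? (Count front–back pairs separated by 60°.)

4

Non-H gauche pairs: CN(120°)/SH(60°); CN(120°)/CH3(180°); Br(240°)/CHO(300°); Br(240°)/CH3(180°) — 4 interactions.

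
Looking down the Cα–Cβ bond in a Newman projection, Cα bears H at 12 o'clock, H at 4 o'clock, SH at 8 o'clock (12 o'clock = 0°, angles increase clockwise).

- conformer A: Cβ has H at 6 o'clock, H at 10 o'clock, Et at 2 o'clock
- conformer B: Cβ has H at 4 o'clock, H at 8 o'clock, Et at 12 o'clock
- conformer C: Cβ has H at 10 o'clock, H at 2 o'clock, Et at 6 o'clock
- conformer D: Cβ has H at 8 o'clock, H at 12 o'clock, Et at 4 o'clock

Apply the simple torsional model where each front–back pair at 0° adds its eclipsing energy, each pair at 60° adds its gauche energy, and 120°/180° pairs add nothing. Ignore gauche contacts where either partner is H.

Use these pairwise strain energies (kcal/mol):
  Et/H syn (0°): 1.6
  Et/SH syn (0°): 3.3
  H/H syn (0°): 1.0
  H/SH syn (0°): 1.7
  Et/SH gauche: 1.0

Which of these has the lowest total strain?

A

A (staggered): no non-H gauche contacts → 0.0 kcal/mol.
B (eclipsed): H–Et eclipsed, H–H eclipsed, SH–H eclipsed; 1.6 + 1.0 + 1.7 = 4.3 kcal/mol.
C (staggered): SH–Et gauche; 1.0 = 1.0 kcal/mol.
D (eclipsed): H–H eclipsed, H–Et eclipsed, SH–H eclipsed; 1.0 + 1.6 + 1.7 = 4.3 kcal/mol.
A has the lowest total (0.0 kcal/mol).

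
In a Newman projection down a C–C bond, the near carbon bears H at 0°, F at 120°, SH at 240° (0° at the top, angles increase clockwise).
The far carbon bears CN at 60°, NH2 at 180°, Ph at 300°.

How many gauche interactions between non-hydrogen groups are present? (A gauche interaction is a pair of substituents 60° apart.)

Non-H gauche pairs: F(120°)/CN(60°); F(120°)/NH2(180°); SH(240°)/NH2(180°); SH(240°)/Ph(300°) — 4 interactions.

4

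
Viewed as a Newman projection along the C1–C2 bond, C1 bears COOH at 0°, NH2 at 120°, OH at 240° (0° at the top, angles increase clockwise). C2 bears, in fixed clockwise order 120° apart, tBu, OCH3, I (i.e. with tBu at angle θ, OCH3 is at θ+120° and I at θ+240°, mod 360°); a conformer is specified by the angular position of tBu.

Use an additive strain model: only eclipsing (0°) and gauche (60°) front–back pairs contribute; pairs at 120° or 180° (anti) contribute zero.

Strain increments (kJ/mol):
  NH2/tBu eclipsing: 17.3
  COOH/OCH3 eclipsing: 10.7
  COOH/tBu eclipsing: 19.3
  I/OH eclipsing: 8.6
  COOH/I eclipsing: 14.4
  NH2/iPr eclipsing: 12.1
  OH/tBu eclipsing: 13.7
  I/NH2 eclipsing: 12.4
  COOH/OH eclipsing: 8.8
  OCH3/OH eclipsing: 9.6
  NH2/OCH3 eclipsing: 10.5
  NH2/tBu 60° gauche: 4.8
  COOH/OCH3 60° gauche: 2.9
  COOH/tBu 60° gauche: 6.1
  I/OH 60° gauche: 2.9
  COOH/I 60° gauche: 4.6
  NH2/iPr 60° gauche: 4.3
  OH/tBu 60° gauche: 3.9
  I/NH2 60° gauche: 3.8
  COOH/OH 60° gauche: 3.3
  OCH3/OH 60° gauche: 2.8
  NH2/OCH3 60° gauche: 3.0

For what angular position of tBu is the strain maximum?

tBu at 0° is eclipsed. COOH at 0° is eclipsed with tBu at 0° (19.3); NH2 at 120° is eclipsed with OCH3 at 120° (10.5); OH at 240° is eclipsed with I at 240° (8.6). Total 38.4 kJ/mol.
tBu at 60° is staggered. COOH at 0° is gauche with tBu at 60° (6.1); COOH at 0° is gauche with I at 300° (4.6); NH2 at 120° is gauche with tBu at 60° (4.8); NH2 at 120° is gauche with OCH3 at 180° (3.0); OH at 240° is gauche with OCH3 at 180° (2.8); OH at 240° is gauche with I at 300° (2.9). Total 24.2 kJ/mol.
tBu at 120° is eclipsed. COOH at 0° is eclipsed with I at 0° (14.4); NH2 at 120° is eclipsed with tBu at 120° (17.3); OH at 240° is eclipsed with OCH3 at 240° (9.6). Total 41.3 kJ/mol.
tBu at 180° is staggered. COOH at 0° is gauche with OCH3 at 300° (2.9); COOH at 0° is gauche with I at 60° (4.6); NH2 at 120° is gauche with tBu at 180° (4.8); NH2 at 120° is gauche with I at 60° (3.8); OH at 240° is gauche with tBu at 180° (3.9); OH at 240° is gauche with OCH3 at 300° (2.8). Total 22.8 kJ/mol.
tBu at 240° is eclipsed. COOH at 0° is eclipsed with OCH3 at 0° (10.7); NH2 at 120° is eclipsed with I at 120° (12.4); OH at 240° is eclipsed with tBu at 240° (13.7). Total 36.8 kJ/mol.
tBu at 300° is staggered. COOH at 0° is gauche with tBu at 300° (6.1); COOH at 0° is gauche with OCH3 at 60° (2.9); NH2 at 120° is gauche with OCH3 at 60° (3.0); NH2 at 120° is gauche with I at 180° (3.8); OH at 240° is gauche with tBu at 300° (3.9); OH at 240° is gauche with I at 180° (2.9). Total 22.6 kJ/mol.
The maximum (41.3 kJ/mol) occurs with tBu at 120°.

120°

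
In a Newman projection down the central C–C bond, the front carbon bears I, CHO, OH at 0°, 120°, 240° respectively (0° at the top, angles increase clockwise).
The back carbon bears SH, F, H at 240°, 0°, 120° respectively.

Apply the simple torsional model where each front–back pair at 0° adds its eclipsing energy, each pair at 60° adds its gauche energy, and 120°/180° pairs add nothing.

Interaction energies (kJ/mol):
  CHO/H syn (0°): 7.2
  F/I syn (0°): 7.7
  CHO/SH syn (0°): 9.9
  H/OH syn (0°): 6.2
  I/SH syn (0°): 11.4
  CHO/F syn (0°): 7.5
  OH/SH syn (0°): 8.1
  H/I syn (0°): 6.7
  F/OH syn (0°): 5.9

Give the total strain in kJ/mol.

23.0 kJ/mol

This conformer is eclipsed. I at 0° is eclipsed with F at 0° (7.7); CHO at 120° is eclipsed with H at 120° (7.2); OH at 240° is eclipsed with SH at 240° (8.1). Total 23.0 kJ/mol.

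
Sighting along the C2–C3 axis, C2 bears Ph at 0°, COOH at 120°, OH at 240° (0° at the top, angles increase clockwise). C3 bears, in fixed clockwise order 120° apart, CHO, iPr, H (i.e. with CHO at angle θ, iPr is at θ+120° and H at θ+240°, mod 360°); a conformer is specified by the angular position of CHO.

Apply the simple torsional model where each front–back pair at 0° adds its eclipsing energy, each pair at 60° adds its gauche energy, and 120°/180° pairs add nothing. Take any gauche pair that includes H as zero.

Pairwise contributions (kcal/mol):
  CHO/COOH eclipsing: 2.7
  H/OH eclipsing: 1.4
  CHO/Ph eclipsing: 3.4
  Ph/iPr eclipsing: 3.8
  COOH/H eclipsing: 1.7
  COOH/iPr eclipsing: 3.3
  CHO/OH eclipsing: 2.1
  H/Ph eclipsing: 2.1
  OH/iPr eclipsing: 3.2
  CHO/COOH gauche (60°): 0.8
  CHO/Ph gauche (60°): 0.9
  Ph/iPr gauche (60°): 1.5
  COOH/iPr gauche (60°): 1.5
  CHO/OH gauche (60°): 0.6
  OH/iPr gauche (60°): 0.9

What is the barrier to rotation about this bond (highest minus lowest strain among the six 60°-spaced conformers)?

4.3 kcal/mol

CHO at 0° (eclipsed): Ph(0°)/CHO(0°) eclipsed 3.4; COOH(120°)/iPr(120°) eclipsed 3.3; OH(240°)/H(240°) eclipsed 1.4 → 8.1 kcal/mol.
CHO at 60° (staggered): Ph(0°)/CHO(60°) gauche 0.9; COOH(120°)/CHO(60°) gauche 0.8; COOH(120°)/iPr(180°) gauche 1.5; OH(240°)/iPr(180°) gauche 0.9 → 4.1 kcal/mol.
CHO at 120° (eclipsed): Ph(0°)/H(0°) eclipsed 2.1; COOH(120°)/CHO(120°) eclipsed 2.7; OH(240°)/iPr(240°) eclipsed 3.2 → 8.0 kcal/mol.
CHO at 180° (staggered): Ph(0°)/iPr(300°) gauche 1.5; COOH(120°)/CHO(180°) gauche 0.8; OH(240°)/CHO(180°) gauche 0.6; OH(240°)/iPr(300°) gauche 0.9 → 3.8 kcal/mol.
CHO at 240° (eclipsed): Ph(0°)/iPr(0°) eclipsed 3.8; COOH(120°)/H(120°) eclipsed 1.7; OH(240°)/CHO(240°) eclipsed 2.1 → 7.6 kcal/mol.
CHO at 300° (staggered): Ph(0°)/CHO(300°) gauche 0.9; Ph(0°)/iPr(60°) gauche 1.5; COOH(120°)/iPr(60°) gauche 1.5; OH(240°)/CHO(300°) gauche 0.6 → 4.5 kcal/mol.
Max at 0° (8.1 kcal/mol), min at 180° (3.8 kcal/mol); barrier = 4.3 kcal/mol.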